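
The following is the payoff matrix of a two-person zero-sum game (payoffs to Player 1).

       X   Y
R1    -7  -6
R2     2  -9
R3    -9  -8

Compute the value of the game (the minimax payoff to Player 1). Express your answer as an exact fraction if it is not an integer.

Row minima: R1 → -7, R2 → -9, R3 → -9; maximin = -7.
Column maxima: X → 2, Y → -6; minimax = -6.
-7 ≠ -6, so there is no saddle point; optimal play is mixed.
R3 is strictly dominated by R1, so Player 1 never plays it.
On the remaining 2×2 (R1, R2 vs X, Y):
Let Player 1 play R1 with probability p. Expected payoff against X: (-7)p + 2(1−p) = −9p + 2; against Y: (-6)p + (-9)(1−p) = 3p − 9.
Setting these equal: −9p + 2 = 3p − 9 ⇒ −12p = -11 ⇒ p = 11/12, and the value is (-9)·(11/12) + 2 = -25/4.
For Player 2: with q = P(X), equating R1's and R2's payoffs gives −q − 6 = 11q − 9 ⇒ q = 1/4.

-25/4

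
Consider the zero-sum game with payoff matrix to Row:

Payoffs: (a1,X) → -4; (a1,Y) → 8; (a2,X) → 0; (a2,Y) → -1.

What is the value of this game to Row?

Row minima: a1 → -4, a2 → -1; maximin = -1.
Column maxima: X → 0, Y → 8; minimax = 0.
-1 ≠ 0, so there is no saddle point; optimal play is mixed.
Let Row play a1 with probability p. Expected payoff against X: (-4)p + 0(1−p) = −4p; against Y: 8p + (-1)(1−p) = 9p − 1.
Setting these equal: −4p = 9p − 1 ⇒ −13p = -1 ⇒ p = 1/13, and the value is (-4)·(1/13) = -4/13.
For Column: with q = P(X), equating a1's and a2's payoffs gives −12q + 8 = q − 1 ⇒ q = 9/13.

-4/13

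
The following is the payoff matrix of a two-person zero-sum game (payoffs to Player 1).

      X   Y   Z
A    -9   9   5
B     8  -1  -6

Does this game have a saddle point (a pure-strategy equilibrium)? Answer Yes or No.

Row minima: A → -9, B → -6; maximin = -6.
Column maxima: X → 8, Y → 9, Z → 5; minimax = 5.
-6 ≠ 5, so no pure-strategy equilibrium exists.

No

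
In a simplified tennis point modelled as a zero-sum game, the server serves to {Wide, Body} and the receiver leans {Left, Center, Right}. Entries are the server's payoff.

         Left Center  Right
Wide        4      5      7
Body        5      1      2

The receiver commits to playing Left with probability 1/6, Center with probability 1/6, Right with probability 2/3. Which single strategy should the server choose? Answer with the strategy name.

Expected payoff of Wide: (1/6)·4 + (1/6)·5 + (2/3)·7 = 37/6.
Expected payoff of Body: (1/6)·5 + (1/6)·1 + (2/3)·2 = 7/3.
The largest is 37/6, so the server's best response is Wide.

Wide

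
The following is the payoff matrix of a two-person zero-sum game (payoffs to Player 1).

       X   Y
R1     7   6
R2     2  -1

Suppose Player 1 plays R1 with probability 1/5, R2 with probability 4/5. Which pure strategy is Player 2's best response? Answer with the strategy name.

Y

If Player 2 plays X, Player 1's expected payoff is (1/5)·7 + (4/5)·2 = 3.
If Player 2 plays Y, Player 1's expected payoff is (1/5)·6 + (4/5)·(-1) = 2/5.
Player 2 minimizes Player 1's payoff; the smallest is 2/5, so the best response is Y.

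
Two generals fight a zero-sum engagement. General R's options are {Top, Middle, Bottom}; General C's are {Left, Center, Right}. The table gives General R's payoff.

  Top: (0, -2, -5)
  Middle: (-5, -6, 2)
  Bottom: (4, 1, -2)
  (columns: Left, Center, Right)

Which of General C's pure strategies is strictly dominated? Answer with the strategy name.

Center holds General R's payoff strictly below Left in every row: -2 < 0, -6 < -5, 1 < 4.
So Left is strictly dominated for General C.

Left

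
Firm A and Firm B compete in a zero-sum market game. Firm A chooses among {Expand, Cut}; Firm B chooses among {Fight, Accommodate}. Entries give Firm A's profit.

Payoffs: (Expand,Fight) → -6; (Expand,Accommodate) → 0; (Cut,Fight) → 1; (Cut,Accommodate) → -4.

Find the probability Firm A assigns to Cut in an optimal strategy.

Row minima: Expand → -6, Cut → -4; maximin = -4.
Column maxima: Fight → 1, Accommodate → 0; minimax = 0.
-4 ≠ 0, so there is no saddle point; optimal play is mixed.
Let Firm A play Expand with probability p. Expected payoff against Fight: (-6)p + 1(1−p) = −7p + 1; against Accommodate: 0p + (-4)(1−p) = 4p − 4.
Setting these equal: −7p + 1 = 4p − 4 ⇒ −11p = -5 ⇒ p = 5/11, and the value is (-7)·(5/11) + 1 = -24/11.
For Firm B: with q = P(Fight), equating Expand's and Cut's payoffs gives −6q = 5q − 4 ⇒ q = 4/11.

6/11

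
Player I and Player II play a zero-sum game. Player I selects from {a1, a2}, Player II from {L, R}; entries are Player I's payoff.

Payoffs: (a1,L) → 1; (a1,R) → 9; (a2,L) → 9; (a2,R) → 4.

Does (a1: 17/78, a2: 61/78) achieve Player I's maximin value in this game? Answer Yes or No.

No

Against L this mix gives (17/78)·1 + (61/78)·9 = 283/39.
Against R this mix gives (17/78)·9 + (61/78)·4 = 397/78.
Player II will play R, holding Player I to 397/78. Shifting weight toward the row that does better against R would raise this floor (the equalizing mix achieves 77/13 against both R and L), so the proposed strategy is not optimal.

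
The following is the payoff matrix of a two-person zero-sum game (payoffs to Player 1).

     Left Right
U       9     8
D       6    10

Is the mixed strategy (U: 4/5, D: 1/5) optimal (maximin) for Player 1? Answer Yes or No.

Yes

Against Left this mix gives (4/5)·9 + (1/5)·6 = 42/5.
Against Right this mix gives (4/5)·8 + (1/5)·10 = 42/5.
All of Player 2's active replies (Left, Right) yield 42/5, and no column does worse for Player 1. The mix makes Player 2 indifferent and guarantees 42/5, so it is optimal.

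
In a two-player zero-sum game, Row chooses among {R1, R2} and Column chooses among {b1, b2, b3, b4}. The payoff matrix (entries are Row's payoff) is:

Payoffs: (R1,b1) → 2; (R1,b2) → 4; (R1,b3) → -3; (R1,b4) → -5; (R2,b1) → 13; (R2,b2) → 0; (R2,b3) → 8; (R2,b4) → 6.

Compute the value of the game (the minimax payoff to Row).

8/5

Row minima: R1 → -5, R2 → 0; maximin = 0.
Column maxima: b1 → 13, b2 → 4, b3 → 8, b4 → 6; minimax = 4.
0 ≠ 4, so there is no saddle point; optimal play is mixed.
b1 is strictly dominated by b3 (it gives Row strictly more in every row), so Column never plays it.
b3 is strictly dominated by b4 (it gives Row strictly more in every row), so Column never plays it.
On the remaining 2×2 (R1, R2 vs b2, b4):
Let Row play R1 with probability p. Expected payoff against b2: 4p + 0(1−p) = 4p; against b4: (-5)p + 6(1−p) = −11p + 6.
Setting these equal: 4p = −11p + 6 ⇒ 15p = 6 ⇒ p = 2/5, and the value is (4)·(2/5) = 8/5.
For Column: with q = P(b2), equating R1's and R2's payoffs gives 9q − 5 = −6q + 6 ⇒ q = 11/15.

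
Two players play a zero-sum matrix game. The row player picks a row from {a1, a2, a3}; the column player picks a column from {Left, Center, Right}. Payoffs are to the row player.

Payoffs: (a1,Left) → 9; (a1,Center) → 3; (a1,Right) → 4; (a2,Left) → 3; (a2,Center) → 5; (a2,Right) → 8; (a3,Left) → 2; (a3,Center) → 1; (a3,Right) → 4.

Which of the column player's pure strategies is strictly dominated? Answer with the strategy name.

Center holds the row player's payoff strictly below Right in every row: 3 < 4, 5 < 8, 1 < 4.
So Right is strictly dominated for the column player.

Right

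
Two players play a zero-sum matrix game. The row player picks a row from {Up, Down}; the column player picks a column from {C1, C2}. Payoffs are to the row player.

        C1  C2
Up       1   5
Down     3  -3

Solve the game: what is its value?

9/5

Row minima: Up → 1, Down → -3; maximin = 1.
Column maxima: C1 → 3, C2 → 5; minimax = 3.
1 ≠ 3, so there is no saddle point; optimal play is mixed.
Let the row player play Up with probability p. Expected payoff against C1: 1p + 3(1−p) = −2p + 3; against C2: 5p + (-3)(1−p) = 8p − 3.
Setting these equal: −2p + 3 = 8p − 3 ⇒ −10p = -6 ⇒ p = 3/5, and the value is (-2)·(3/5) + 3 = 9/5.
For the column player: with q = P(C1), equating Up's and Down's payoffs gives −4q + 5 = 6q − 3 ⇒ q = 4/5.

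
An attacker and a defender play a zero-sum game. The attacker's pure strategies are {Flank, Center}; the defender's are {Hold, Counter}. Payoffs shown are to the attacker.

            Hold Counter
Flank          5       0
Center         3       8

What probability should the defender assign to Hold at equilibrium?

Row minima: Flank → 0, Center → 3; maximin = 3.
Column maxima: Hold → 5, Counter → 8; minimax = 5.
3 ≠ 5, so there is no saddle point; optimal play is mixed.
Let the attacker play Flank with probability p. Expected payoff against Hold: 5p + 3(1−p) = 2p + 3; against Counter: 0p + 8(1−p) = −8p + 8.
Setting these equal: 2p + 3 = −8p + 8 ⇒ 10p = 5 ⇒ p = 1/2, and the value is (2)·(1/2) + 3 = 4.
For the defender: with q = P(Hold), equating Flank's and Center's payoffs gives 5q = −5q + 8 ⇒ q = 4/5.

4/5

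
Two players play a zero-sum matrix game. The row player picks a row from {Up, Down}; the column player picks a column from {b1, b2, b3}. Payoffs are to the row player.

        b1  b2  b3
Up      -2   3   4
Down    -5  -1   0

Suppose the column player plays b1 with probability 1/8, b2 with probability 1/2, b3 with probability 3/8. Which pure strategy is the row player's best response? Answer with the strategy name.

Up

Expected payoff of Up: (1/8)·(-2) + (1/2)·3 + (3/8)·4 = 11/4.
Expected payoff of Down: (1/8)·(-5) + (1/2)·(-1) + (3/8)·0 = -9/8.
The largest is 11/4, so the row player's best response is Up.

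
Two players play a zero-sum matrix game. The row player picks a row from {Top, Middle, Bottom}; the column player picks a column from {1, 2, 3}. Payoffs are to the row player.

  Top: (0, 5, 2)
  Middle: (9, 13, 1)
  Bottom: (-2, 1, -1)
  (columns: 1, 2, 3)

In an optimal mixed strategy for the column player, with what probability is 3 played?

Row minima: Top → 0, Middle → 1, Bottom → -2; maximin = 1.
Column maxima: 1 → 9, 2 → 13, 3 → 2; minimax = 2.
1 ≠ 2, so there is no saddle point; optimal play is mixed.
Bottom is strictly dominated by Top, so the row player never plays it.
2 is strictly dominated by 1 (it gives the row player strictly more in every row), so the column player never plays it.
On the remaining 2×2 (Top, Middle vs 1, 3):
Let the row player play Top with probability p. Expected payoff against 1: 0p + 9(1−p) = −9p + 9; against 3: 2p + 1(1−p) = p + 1.
Setting these equal: −9p + 9 = p + 1 ⇒ −10p = -8 ⇒ p = 4/5, and the value is (-9)·(4/5) + 9 = 9/5.
For the column player: with q = P(1), equating Top's and Middle's payoffs gives −2q + 2 = 8q + 1 ⇒ q = 1/10.

9/10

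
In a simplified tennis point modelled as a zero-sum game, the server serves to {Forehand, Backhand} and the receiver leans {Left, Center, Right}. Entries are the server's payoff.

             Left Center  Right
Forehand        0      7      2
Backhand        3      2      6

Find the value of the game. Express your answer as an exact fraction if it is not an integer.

21/8

Row minima: Forehand → 0, Backhand → 2; maximin = 2.
Column maxima: Left → 3, Center → 7, Right → 6; minimax = 3.
2 ≠ 3, so there is no saddle point; optimal play is mixed.
Right is strictly dominated by Left (it gives the server strictly more in every row), so the receiver never plays it.
On the remaining 2×2 (Forehand, Backhand vs Left, Center):
Let the server play Forehand with probability p. Expected payoff against Left: 0p + 3(1−p) = −3p + 3; against Center: 7p + 2(1−p) = 5p + 2.
Setting these equal: −3p + 3 = 5p + 2 ⇒ −8p = -1 ⇒ p = 1/8, and the value is (-3)·(1/8) + 3 = 21/8.
For the receiver: with q = P(Left), equating Forehand's and Backhand's payoffs gives −7q + 7 = q + 2 ⇒ q = 5/8.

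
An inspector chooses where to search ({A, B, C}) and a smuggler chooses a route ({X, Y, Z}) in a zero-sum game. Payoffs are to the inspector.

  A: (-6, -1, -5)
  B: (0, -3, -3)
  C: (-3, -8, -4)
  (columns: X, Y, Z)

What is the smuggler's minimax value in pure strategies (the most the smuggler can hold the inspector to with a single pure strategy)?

-3

Column maxima: X → 0, Y → -1, Z → -3.
The smallest of these is -3.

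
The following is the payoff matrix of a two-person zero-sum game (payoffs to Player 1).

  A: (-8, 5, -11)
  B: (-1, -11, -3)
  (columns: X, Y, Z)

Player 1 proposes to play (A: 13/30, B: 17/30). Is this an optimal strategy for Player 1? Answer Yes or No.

Against X this mix gives (13/30)·(-8) + (17/30)·(-1) = -121/30.
Against Y this mix gives (13/30)·5 + (17/30)·(-11) = -61/15.
Against Z this mix gives (13/30)·(-11) + (17/30)·(-3) = -97/15.
Player 2 will play Z, holding Player 1 to -97/15. Shifting weight toward the row that does better against Z would raise this floor (the equalizing mix achieves -17/3 against both Z and Y), so the proposed strategy is not optimal.

No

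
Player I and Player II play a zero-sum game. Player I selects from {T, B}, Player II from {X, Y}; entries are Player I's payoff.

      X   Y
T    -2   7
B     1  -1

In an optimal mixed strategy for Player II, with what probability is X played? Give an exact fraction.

8/11

Row minima: T → -2, B → -1; maximin = -1.
Column maxima: X → 1, Y → 7; minimax = 1.
-1 ≠ 1, so there is no saddle point; optimal play is mixed.
Let Player I play T with probability p. Expected payoff against X: (-2)p + 1(1−p) = −3p + 1; against Y: 7p + (-1)(1−p) = 8p − 1.
Setting these equal: −3p + 1 = 8p − 1 ⇒ −11p = -2 ⇒ p = 2/11, and the value is (-3)·(2/11) + 1 = 5/11.
For Player II: with q = P(X), equating T's and B's payoffs gives −9q + 7 = 2q − 1 ⇒ q = 8/11.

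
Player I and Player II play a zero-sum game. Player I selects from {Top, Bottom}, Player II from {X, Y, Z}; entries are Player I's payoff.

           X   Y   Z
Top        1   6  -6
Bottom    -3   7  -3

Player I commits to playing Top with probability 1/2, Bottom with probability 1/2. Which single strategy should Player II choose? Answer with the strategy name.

Z

If Player II plays X, Player I's expected payoff is (1/2)·1 + (1/2)·(-3) = -1.
If Player II plays Y, Player I's expected payoff is (1/2)·6 + (1/2)·7 = 13/2.
If Player II plays Z, Player I's expected payoff is (1/2)·(-6) + (1/2)·(-3) = -9/2.
Player II minimizes Player I's payoff; the smallest is -9/2, so the best response is Z.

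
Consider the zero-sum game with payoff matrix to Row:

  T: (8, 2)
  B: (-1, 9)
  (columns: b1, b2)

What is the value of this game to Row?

Row minima: T → 2, B → -1; maximin = 2.
Column maxima: b1 → 8, b2 → 9; minimax = 8.
2 ≠ 8, so there is no saddle point; optimal play is mixed.
Let Row play T with probability p. Expected payoff against b1: 8p + (-1)(1−p) = 9p − 1; against b2: 2p + 9(1−p) = −7p + 9.
Setting these equal: 9p − 1 = −7p + 9 ⇒ 16p = 10 ⇒ p = 5/8, and the value is (9)·(5/8) − 1 = 37/8.
For Column: with q = P(b1), equating T's and B's payoffs gives 6q + 2 = −10q + 9 ⇒ q = 7/16.

37/8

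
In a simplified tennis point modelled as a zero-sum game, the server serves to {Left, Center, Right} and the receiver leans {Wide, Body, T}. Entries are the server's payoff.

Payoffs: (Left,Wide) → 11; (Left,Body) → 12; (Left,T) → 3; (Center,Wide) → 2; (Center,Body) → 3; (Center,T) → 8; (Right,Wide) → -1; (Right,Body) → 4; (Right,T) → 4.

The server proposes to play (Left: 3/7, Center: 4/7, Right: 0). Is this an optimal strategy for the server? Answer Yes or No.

Yes

Against Wide this mix gives (3/7)·11 + (4/7)·2 = 41/7.
Against Body this mix gives (3/7)·12 + (4/7)·3 = 48/7.
Against T this mix gives (3/7)·3 + (4/7)·8 = 41/7.
All of the receiver's active replies (Wide, T) yield 41/7, and no column does worse for the server. The mix makes the receiver indifferent and guarantees 41/7, so it is optimal.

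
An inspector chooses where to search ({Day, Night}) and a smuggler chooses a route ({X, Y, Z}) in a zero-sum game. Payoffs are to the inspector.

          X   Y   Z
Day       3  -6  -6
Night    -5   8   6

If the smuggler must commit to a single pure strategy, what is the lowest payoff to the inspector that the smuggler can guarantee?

3

Column maxima: X → 3, Y → 8, Z → 6.
The smallest of these is 3.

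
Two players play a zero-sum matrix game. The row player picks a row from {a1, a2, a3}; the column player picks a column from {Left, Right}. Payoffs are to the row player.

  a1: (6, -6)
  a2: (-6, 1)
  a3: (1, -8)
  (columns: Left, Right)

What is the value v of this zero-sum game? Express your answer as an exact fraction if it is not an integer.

Row minima: a1 → -6, a2 → -6, a3 → -8; maximin = -6.
Column maxima: Left → 6, Right → 1; minimax = 1.
-6 ≠ 1, so there is no saddle point; optimal play is mixed.
a3 is strictly dominated by a1, so the row player never plays it.
On the remaining 2×2 (a1, a2 vs Left, Right):
Let the row player play a1 with probability p. Expected payoff against Left: 6p + (-6)(1−p) = 12p − 6; against Right: (-6)p + 1(1−p) = −7p + 1.
Setting these equal: 12p − 6 = −7p + 1 ⇒ 19p = 7 ⇒ p = 7/19, and the value is (12)·(7/19) − 6 = -30/19.
For the column player: with q = P(Left), equating a1's and a2's payoffs gives 12q − 6 = −7q + 1 ⇒ q = 7/19.

-30/19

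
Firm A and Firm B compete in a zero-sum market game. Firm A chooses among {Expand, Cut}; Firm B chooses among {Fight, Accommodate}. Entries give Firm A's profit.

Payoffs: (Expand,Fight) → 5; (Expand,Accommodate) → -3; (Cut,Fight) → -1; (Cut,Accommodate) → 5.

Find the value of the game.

Row minima: Expand → -3, Cut → -1; maximin = -1.
Column maxima: Fight → 5, Accommodate → 5; minimax = 5.
-1 ≠ 5, so there is no saddle point; optimal play is mixed.
Let Firm A play Expand with probability p. Expected payoff against Fight: 5p + (-1)(1−p) = 6p − 1; against Accommodate: (-3)p + 5(1−p) = −8p + 5.
Setting these equal: 6p − 1 = −8p + 5 ⇒ 14p = 6 ⇒ p = 3/7, and the value is (6)·(3/7) − 1 = 11/7.
For Firm B: with q = P(Fight), equating Expand's and Cut's payoffs gives 8q − 3 = −6q + 5 ⇒ q = 4/7.

11/7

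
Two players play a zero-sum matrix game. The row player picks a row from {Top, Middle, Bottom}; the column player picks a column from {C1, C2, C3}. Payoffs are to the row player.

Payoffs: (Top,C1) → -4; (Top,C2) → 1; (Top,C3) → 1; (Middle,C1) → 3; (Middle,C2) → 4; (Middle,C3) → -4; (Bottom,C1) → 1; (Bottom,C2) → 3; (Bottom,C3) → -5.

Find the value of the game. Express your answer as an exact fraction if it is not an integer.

-13/12

Row minima: Top → -4, Middle → -4, Bottom → -5; maximin = -4.
Column maxima: C1 → 3, C2 → 4, C3 → 1; minimax = 1.
-4 ≠ 1, so there is no saddle point; optimal play is mixed.
Bottom is strictly dominated by Middle, so the row player never plays it.
C2 is strictly dominated by C1 (it gives the row player strictly more in every row), so the column player never plays it.
On the remaining 2×2 (Top, Middle vs C1, C3):
Let the row player play Top with probability p. Expected payoff against C1: (-4)p + 3(1−p) = −7p + 3; against C3: 1p + (-4)(1−p) = 5p − 4.
Setting these equal: −7p + 3 = 5p − 4 ⇒ −12p = -7 ⇒ p = 7/12, and the value is (-7)·(7/12) + 3 = -13/12.
For the column player: with q = P(C1), equating Top's and Middle's payoffs gives −5q + 1 = 7q − 4 ⇒ q = 5/12.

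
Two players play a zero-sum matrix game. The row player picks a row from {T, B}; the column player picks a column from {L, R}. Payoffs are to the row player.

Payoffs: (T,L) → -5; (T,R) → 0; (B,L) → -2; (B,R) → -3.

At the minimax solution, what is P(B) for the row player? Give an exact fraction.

Row minima: T → -5, B → -3; maximin = -3.
Column maxima: L → -2, R → 0; minimax = -2.
-3 ≠ -2, so there is no saddle point; optimal play is mixed.
Let the row player play T with probability p. Expected payoff against L: (-5)p + (-2)(1−p) = −3p − 2; against R: 0p + (-3)(1−p) = 3p − 3.
Setting these equal: −3p − 2 = 3p − 3 ⇒ −6p = -1 ⇒ p = 1/6, and the value is (-3)·(1/6) − 2 = -5/2.
For the column player: with q = P(L), equating T's and B's payoffs gives −5q = q − 3 ⇒ q = 1/2.

5/6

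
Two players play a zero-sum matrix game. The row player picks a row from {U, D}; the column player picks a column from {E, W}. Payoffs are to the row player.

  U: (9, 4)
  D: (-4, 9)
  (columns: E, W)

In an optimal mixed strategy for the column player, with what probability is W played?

Row minima: U → 4, D → -4; maximin = 4.
Column maxima: E → 9, W → 9; minimax = 9.
4 ≠ 9, so there is no saddle point; optimal play is mixed.
Let the row player play U with probability p. Expected payoff against E: 9p + (-4)(1−p) = 13p − 4; against W: 4p + 9(1−p) = −5p + 9.
Setting these equal: 13p − 4 = −5p + 9 ⇒ 18p = 13 ⇒ p = 13/18, and the value is (13)·(13/18) − 4 = 97/18.
For the column player: with q = P(E), equating U's and D's payoffs gives 5q + 4 = −13q + 9 ⇒ q = 5/18.

13/18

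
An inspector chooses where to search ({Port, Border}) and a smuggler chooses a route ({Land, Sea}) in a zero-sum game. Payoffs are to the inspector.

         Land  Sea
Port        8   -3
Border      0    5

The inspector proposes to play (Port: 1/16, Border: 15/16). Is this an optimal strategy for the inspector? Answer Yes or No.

No

Against Land this mix gives (1/16)·8 + (15/16)·0 = 1/2.
Against Sea this mix gives (1/16)·(-3) + (15/16)·5 = 9/2.
The smuggler will play Land, holding the inspector to 1/2. Shifting weight toward the row that does better against Land would raise this floor (the equalizing mix achieves 5/2 against both Land and Sea), so the proposed strategy is not optimal.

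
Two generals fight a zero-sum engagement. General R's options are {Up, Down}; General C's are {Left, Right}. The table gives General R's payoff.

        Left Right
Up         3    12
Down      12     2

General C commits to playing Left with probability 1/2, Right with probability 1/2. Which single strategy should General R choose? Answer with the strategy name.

Up

Expected payoff of Up: (1/2)·3 + (1/2)·12 = 15/2.
Expected payoff of Down: (1/2)·12 + (1/2)·2 = 7.
The largest is 15/2, so General R's best response is Up.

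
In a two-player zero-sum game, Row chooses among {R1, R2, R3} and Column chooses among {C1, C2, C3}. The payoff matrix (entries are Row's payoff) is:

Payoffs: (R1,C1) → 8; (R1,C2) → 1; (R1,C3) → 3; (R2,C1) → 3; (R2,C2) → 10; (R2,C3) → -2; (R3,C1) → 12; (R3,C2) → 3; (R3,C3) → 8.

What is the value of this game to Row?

Row minima: R1 → 1, R2 → -2, R3 → 3; maximin = 3.
Column maxima: C1 → 12, C2 → 10, C3 → 8; minimax = 8.
3 ≠ 8, so there is no saddle point; optimal play is mixed.
R1 is strictly dominated by R3, so Row never plays it.
C1 is strictly dominated by C3 (it gives Row strictly more in every row), so Column never plays it.
On the remaining 2×2 (R2, R3 vs C2, C3):
Let Row play R2 with probability p. Expected payoff against C2: 10p + 3(1−p) = 7p + 3; against C3: (-2)p + 8(1−p) = −10p + 8.
Setting these equal: 7p + 3 = −10p + 8 ⇒ 17p = 5 ⇒ p = 5/17, and the value is (7)·(5/17) + 3 = 86/17.
For Column: with q = P(C2), equating R2's and R3's payoffs gives 12q − 2 = −5q + 8 ⇒ q = 10/17.

86/17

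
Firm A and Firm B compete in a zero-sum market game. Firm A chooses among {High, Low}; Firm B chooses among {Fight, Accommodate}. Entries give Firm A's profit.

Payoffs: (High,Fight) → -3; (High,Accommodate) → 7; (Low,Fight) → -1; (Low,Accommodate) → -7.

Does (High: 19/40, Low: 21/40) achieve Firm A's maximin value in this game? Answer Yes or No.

No

Against Fight this mix gives (19/40)·(-3) + (21/40)·(-1) = -39/20.
Against Accommodate this mix gives (19/40)·7 + (21/40)·(-7) = -7/20.
Firm B will play Fight, holding Firm A to -39/20. Shifting weight toward the row that does better against Fight would raise this floor (the equalizing mix achieves -7/4 against both Fight and Accommodate), so the proposed strategy is not optimal.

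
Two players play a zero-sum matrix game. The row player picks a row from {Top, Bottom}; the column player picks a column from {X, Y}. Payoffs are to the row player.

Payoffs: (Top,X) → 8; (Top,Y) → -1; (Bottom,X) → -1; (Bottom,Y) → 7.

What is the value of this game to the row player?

55/17

Row minima: Top → -1, Bottom → -1; maximin = -1.
Column maxima: X → 8, Y → 7; minimax = 7.
-1 ≠ 7, so there is no saddle point; optimal play is mixed.
Let the row player play Top with probability p. Expected payoff against X: 8p + (-1)(1−p) = 9p − 1; against Y: (-1)p + 7(1−p) = −8p + 7.
Setting these equal: 9p − 1 = −8p + 7 ⇒ 17p = 8 ⇒ p = 8/17, and the value is (9)·(8/17) − 1 = 55/17.
For the column player: with q = P(X), equating Top's and Bottom's payoffs gives 9q − 1 = −8q + 7 ⇒ q = 8/17.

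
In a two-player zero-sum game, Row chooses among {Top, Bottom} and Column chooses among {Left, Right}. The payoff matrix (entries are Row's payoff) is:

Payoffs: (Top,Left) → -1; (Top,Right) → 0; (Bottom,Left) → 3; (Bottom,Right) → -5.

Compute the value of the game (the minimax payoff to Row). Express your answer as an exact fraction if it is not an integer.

Row minima: Top → -1, Bottom → -5; maximin = -1.
Column maxima: Left → 3, Right → 0; minimax = 0.
-1 ≠ 0, so there is no saddle point; optimal play is mixed.
Let Row play Top with probability p. Expected payoff against Left: (-1)p + 3(1−p) = −4p + 3; against Right: 0p + (-5)(1−p) = 5p − 5.
Setting these equal: −4p + 3 = 5p − 5 ⇒ −9p = -8 ⇒ p = 8/9, and the value is (-4)·(8/9) + 3 = -5/9.
For Column: with q = P(Left), equating Top's and Bottom's payoffs gives −q = 8q − 5 ⇒ q = 5/9.

-5/9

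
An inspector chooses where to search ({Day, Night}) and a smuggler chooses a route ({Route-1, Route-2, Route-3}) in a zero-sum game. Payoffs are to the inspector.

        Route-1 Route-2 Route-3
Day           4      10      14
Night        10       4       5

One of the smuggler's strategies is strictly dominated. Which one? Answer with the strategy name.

Route-3

Route-2 holds the inspector's payoff strictly below Route-3 in every row: 10 < 14, 4 < 5.
So Route-3 is strictly dominated for the smuggler.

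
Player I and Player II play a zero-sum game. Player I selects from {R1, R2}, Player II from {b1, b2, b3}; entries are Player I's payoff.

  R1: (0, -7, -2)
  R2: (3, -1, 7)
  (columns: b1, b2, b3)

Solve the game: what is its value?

Row minima: R1 → -7, R2 → -1; maximin = -1.
Column maxima: b1 → 3, b2 → -1, b3 → 7; minimax = -1.
Since maximin = minimax = -1, there is a saddle point and the value is -1.

-1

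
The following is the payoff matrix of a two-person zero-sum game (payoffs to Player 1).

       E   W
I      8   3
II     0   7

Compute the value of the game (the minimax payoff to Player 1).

Row minima: I → 3, II → 0; maximin = 3.
Column maxima: E → 8, W → 7; minimax = 7.
3 ≠ 7, so there is no saddle point; optimal play is mixed.
Let Player 1 play I with probability p. Expected payoff against E: 8p + 0(1−p) = 8p; against W: 3p + 7(1−p) = −4p + 7.
Setting these equal: 8p = −4p + 7 ⇒ 12p = 7 ⇒ p = 7/12, and the value is (8)·(7/12) = 14/3.
For Player 2: with q = P(E), equating I's and II's payoffs gives 5q + 3 = −7q + 7 ⇒ q = 1/3.

14/3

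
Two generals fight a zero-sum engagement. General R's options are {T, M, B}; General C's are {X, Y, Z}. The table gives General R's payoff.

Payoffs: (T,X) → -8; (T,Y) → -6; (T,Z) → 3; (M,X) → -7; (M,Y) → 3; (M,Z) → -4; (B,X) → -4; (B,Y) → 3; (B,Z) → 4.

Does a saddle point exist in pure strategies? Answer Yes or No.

Yes

Row minima: T → -8, M → -7, B → -4; maximin = -4.
Column maxima: X → -4, Y → 3, Z → 4; minimax = -4.
maximin = minimax = -4, so a saddle point exists.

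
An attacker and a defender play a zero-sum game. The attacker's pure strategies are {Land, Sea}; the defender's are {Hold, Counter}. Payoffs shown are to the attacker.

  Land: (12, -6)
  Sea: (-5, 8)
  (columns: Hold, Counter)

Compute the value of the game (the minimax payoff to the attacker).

Row minima: Land → -6, Sea → -5; maximin = -5.
Column maxima: Hold → 12, Counter → 8; minimax = 8.
-5 ≠ 8, so there is no saddle point; optimal play is mixed.
Let the attacker play Land with probability p. Expected payoff against Hold: 12p + (-5)(1−p) = 17p − 5; against Counter: (-6)p + 8(1−p) = −14p + 8.
Setting these equal: 17p − 5 = −14p + 8 ⇒ 31p = 13 ⇒ p = 13/31, and the value is (17)·(13/31) − 5 = 66/31.
For the defender: with q = P(Hold), equating Land's and Sea's payoffs gives 18q − 6 = −13q + 8 ⇒ q = 14/31.

66/31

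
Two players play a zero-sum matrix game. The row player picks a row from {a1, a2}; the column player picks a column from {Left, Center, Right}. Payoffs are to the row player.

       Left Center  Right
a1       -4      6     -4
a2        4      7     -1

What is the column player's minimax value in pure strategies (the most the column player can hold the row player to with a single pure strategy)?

Column maxima: Left → 4, Center → 7, Right → -1.
The smallest of these is -1.

-1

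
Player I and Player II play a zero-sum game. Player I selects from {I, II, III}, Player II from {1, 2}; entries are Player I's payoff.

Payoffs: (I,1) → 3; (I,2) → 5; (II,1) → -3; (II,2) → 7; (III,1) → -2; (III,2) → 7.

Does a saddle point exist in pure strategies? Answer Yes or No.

Row minima: I → 3, II → -3, III → -2; maximin = 3.
Column maxima: 1 → 3, 2 → 7; minimax = 3.
maximin = minimax = 3, so a saddle point exists.

Yes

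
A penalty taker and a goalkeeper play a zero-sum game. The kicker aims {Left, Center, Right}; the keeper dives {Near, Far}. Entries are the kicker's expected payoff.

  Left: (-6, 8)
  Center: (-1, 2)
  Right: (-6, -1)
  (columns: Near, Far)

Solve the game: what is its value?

-1

Row minima: Left → -6, Center → -1, Right → -6; maximin = -1.
Column maxima: Near → -1, Far → 8; minimax = -1.
Since maximin = minimax = -1, there is a saddle point and the value is -1.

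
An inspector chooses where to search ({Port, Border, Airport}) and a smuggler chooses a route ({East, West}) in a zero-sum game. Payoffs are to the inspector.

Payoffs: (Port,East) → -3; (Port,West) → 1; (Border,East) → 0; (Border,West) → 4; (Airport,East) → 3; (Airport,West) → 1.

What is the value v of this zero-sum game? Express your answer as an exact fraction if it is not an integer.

2

Row minima: Port → -3, Border → 0, Airport → 1; maximin = 1.
Column maxima: East → 3, West → 4; minimax = 3.
1 ≠ 3, so there is no saddle point; optimal play is mixed.
Port is strictly dominated by Border, so the inspector never plays it.
On the remaining 2×2 (Border, Airport vs East, West):
Let the inspector play Border with probability p. Expected payoff against East: 0p + 3(1−p) = −3p + 3; against West: 4p + 1(1−p) = 3p + 1.
Setting these equal: −3p + 3 = 3p + 1 ⇒ −6p = -2 ⇒ p = 1/3, and the value is (-3)·(1/3) + 3 = 2.
For the smuggler: with q = P(East), equating Border's and Airport's payoffs gives −4q + 4 = 2q + 1 ⇒ q = 1/2.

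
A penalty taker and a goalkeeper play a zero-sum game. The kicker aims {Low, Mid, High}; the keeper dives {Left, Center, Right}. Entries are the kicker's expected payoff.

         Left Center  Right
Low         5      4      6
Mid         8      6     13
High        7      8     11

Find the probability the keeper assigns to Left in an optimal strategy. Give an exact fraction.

2/3

Row minima: Low → 4, Mid → 6, High → 7; maximin = 7.
Column maxima: Left → 8, Center → 8, Right → 13; minimax = 8.
7 ≠ 8, so there is no saddle point; optimal play is mixed.
Low is strictly dominated by Mid, so the kicker never plays it.
Right is strictly dominated by Left (it gives the kicker strictly more in every row), so the keeper never plays it.
On the remaining 2×2 (Mid, High vs Left, Center):
Let the kicker play Mid with probability p. Expected payoff against Left: 8p + 7(1−p) = p + 7; against Center: 6p + 8(1−p) = −2p + 8.
Setting these equal: p + 7 = −2p + 8 ⇒ 3p = 1 ⇒ p = 1/3, and the value is (1)·(1/3) + 7 = 22/3.
For the keeper: with q = P(Left), equating Mid's and High's payoffs gives 2q + 6 = −q + 8 ⇒ q = 2/3.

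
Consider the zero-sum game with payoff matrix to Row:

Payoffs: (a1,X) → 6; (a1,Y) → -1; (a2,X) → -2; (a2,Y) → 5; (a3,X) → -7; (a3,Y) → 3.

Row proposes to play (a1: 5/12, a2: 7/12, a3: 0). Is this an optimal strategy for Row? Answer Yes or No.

Against X this mix gives (5/12)·6 + (7/12)·(-2) = 4/3.
Against Y this mix gives (5/12)·(-1) + (7/12)·5 = 5/2.
Column will play X, holding Row to 4/3. Shifting weight toward the row that does better against X would raise this floor (the equalizing mix achieves 2 against both X and Y), so the proposed strategy is not optimal.

No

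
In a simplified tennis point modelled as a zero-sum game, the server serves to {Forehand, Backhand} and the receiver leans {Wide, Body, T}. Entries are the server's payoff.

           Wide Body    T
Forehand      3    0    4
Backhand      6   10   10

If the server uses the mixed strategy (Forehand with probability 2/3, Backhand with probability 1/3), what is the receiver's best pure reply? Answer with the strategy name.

If the receiver plays Wide, the server's expected payoff is (2/3)·3 + (1/3)·6 = 4.
If the receiver plays Body, the server's expected payoff is (2/3)·0 + (1/3)·10 = 10/3.
If the receiver plays T, the server's expected payoff is (2/3)·4 + (1/3)·10 = 6.
The receiver minimizes the server's payoff; the smallest is 10/3, so the best response is Body.

Body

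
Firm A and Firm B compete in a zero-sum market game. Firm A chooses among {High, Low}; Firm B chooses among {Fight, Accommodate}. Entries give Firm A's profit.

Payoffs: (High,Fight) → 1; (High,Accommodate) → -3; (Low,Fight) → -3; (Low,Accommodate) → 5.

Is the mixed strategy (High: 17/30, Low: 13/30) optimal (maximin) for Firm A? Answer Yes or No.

No

Against Fight this mix gives (17/30)·1 + (13/30)·(-3) = -11/15.
Against Accommodate this mix gives (17/30)·(-3) + (13/30)·5 = 7/15.
Firm B will play Fight, holding Firm A to -11/15. Shifting weight toward the row that does better against Fight would raise this floor (the equalizing mix achieves -1/3 against both Fight and Accommodate), so the proposed strategy is not optimal.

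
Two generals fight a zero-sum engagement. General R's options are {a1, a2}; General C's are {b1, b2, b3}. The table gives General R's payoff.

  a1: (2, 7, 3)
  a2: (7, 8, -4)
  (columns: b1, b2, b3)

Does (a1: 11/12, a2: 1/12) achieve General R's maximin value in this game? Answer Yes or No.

Against b1 this mix gives (11/12)·2 + (1/12)·7 = 29/12.
Against b2 this mix gives (11/12)·7 + (1/12)·8 = 85/12.
Against b3 this mix gives (11/12)·3 + (1/12)·(-4) = 29/12.
All of General C's active replies (b1, b3) yield 29/12, and no column does worse for General R. The mix makes General C indifferent and guarantees 29/12, so it is optimal.

Yes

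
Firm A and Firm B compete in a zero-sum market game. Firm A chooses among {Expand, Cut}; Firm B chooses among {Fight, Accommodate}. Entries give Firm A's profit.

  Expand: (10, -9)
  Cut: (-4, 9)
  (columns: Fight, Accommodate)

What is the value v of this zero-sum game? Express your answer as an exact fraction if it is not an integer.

27/16

Row minima: Expand → -9, Cut → -4; maximin = -4.
Column maxima: Fight → 10, Accommodate → 9; minimax = 9.
-4 ≠ 9, so there is no saddle point; optimal play is mixed.
Let Firm A play Expand with probability p. Expected payoff against Fight: 10p + (-4)(1−p) = 14p − 4; against Accommodate: (-9)p + 9(1−p) = −18p + 9.
Setting these equal: 14p − 4 = −18p + 9 ⇒ 32p = 13 ⇒ p = 13/32, and the value is (14)·(13/32) − 4 = 27/16.
For Firm B: with q = P(Fight), equating Expand's and Cut's payoffs gives 19q − 9 = −13q + 9 ⇒ q = 9/16.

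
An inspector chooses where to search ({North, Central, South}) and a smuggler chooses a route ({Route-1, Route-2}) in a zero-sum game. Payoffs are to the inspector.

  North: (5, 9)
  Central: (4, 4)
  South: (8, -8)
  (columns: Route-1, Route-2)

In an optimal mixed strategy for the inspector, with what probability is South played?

1/5

Row minima: North → 5, Central → 4, South → -8; maximin = 5.
Column maxima: Route-1 → 8, Route-2 → 9; minimax = 8.
5 ≠ 8, so there is no saddle point; optimal play is mixed.
Central is strictly dominated by North, so the inspector never plays it.
On the remaining 2×2 (North, South vs Route-1, Route-2):
Let the inspector play North with probability p. Expected payoff against Route-1: 5p + 8(1−p) = −3p + 8; against Route-2: 9p + (-8)(1−p) = 17p − 8.
Setting these equal: −3p + 8 = 17p − 8 ⇒ −20p = -16 ⇒ p = 4/5, and the value is (-3)·(4/5) + 8 = 28/5.
For the smuggler: with q = P(Route-1), equating North's and South's payoffs gives −4q + 9 = 16q − 8 ⇒ q = 17/20.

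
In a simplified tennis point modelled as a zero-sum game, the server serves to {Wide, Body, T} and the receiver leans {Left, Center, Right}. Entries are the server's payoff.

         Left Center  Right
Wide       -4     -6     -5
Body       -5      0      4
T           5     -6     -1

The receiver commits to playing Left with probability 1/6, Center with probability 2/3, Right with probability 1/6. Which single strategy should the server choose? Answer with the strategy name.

Expected payoff of Wide: (1/6)·(-4) + (2/3)·(-6) + (1/6)·(-5) = -11/2.
Expected payoff of Body: (1/6)·(-5) + (2/3)·0 + (1/6)·4 = -1/6.
Expected payoff of T: (1/6)·5 + (2/3)·(-6) + (1/6)·(-1) = -10/3.
The largest is -1/6, so the server's best response is Body.

Body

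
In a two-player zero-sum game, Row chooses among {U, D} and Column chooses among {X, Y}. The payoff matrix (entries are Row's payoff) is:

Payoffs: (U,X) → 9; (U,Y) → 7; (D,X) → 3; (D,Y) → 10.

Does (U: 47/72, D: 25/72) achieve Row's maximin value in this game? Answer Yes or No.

No

Against X this mix gives (47/72)·9 + (25/72)·3 = 83/12.
Against Y this mix gives (47/72)·7 + (25/72)·10 = 193/24.
Column will play X, holding Row to 83/12. Shifting weight toward the row that does better against X would raise this floor (the equalizing mix achieves 23/3 against both X and Y), so the proposed strategy is not optimal.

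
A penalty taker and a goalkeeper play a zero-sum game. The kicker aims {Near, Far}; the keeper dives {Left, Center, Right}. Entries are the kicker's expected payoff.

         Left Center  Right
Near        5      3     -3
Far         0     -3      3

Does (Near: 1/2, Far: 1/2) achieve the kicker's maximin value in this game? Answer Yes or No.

Yes

Against Left this mix gives (1/2)·5 + (1/2)·0 = 5/2.
Against Center this mix gives (1/2)·3 + (1/2)·(-3) = 0.
Against Right this mix gives (1/2)·(-3) + (1/2)·3 = 0.
All of the keeper's active replies (Center, Right) yield 0, and no column does worse for the kicker. The mix makes the keeper indifferent and guarantees 0, so it is optimal.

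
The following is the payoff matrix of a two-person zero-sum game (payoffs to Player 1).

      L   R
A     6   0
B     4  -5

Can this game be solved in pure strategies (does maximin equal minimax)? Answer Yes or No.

Yes

Row minima: A → 0, B → -5; maximin = 0.
Column maxima: L → 6, R → 0; minimax = 0.
maximin = minimax = 0, so a saddle point exists.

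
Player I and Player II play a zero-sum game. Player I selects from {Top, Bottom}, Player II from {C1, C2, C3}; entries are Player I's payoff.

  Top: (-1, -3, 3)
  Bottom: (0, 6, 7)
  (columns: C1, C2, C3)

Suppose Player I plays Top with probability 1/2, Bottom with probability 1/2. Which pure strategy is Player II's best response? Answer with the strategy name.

C1

If Player II plays C1, Player I's expected payoff is (1/2)·(-1) + (1/2)·0 = -1/2.
If Player II plays C2, Player I's expected payoff is (1/2)·(-3) + (1/2)·6 = 3/2.
If Player II plays C3, Player I's expected payoff is (1/2)·3 + (1/2)·7 = 5.
Player II minimizes Player I's payoff; the smallest is -1/2, so the best response is C1.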